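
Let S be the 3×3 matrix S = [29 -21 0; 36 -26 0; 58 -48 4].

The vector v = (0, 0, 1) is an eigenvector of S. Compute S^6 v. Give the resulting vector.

First find the eigenvalue: Sv = (0, 0, 4) = 4·(0, 0, 1), so λ = 4.
Then S^6 v = λ^6·v = 4^6·(0, 0, 1) = 4096·(0, 0, 1) = (0, 0, 4096).

(0, 0, 4096)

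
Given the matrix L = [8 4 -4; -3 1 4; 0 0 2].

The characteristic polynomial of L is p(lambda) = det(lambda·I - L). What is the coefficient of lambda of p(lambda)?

38

p(lambda) = lambda^3 - 11·lambda^2 + 38·lambda - 40.
The coefficient of lambda is 38.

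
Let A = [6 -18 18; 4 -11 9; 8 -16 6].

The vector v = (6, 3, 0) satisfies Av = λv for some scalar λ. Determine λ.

-3

Compute Av: A·(6, 3, 0) = (-18, -9, 0).
Since Av = λv, compare component 1: -18 = λ·6, so λ = -3.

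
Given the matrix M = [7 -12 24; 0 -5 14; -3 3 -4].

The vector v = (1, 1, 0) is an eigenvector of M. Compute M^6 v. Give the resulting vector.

First find the eigenvalue: Mv = (-5, -5, 0) = -5·(1, 1, 0), so λ = -5.
Then M^6 v = λ^6·v = (-5)^6·(1, 1, 0) = 15625·(1, 1, 0) = (15625, 15625, 0).

(15625, 15625, 0)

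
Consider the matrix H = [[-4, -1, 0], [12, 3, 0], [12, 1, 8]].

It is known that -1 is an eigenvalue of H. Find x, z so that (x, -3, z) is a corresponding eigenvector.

We need (H + 1I)v = 0.
H + 1I = [[-3, -1, 0], [12, 4, 0], [12, 1, 9]].
Row 1: (-3)·x + (-1)·-3 + (0)·z = 0
Row 2: (12)·x + (4)·-3 + (0)·z = 0
Row 3: (12)·x + (1)·-3 + (9)·z = 0
Solving gives x = 1, z = -1.
Check: H·(1, -3, -1) = (-1, 3, 1) = -1·(1, -3, -1).

1, -1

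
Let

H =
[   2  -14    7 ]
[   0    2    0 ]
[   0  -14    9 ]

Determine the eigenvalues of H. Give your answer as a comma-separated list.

2, 2, 9

Compute the characteristic polynomial p(λ) = det(λI - H).
Expanding the 3×3 determinant: p(λ) = λ^3 - 13λ^2 + 40λ - 36.
Try λ = 2: p(2) = 0, so 2 is a root.
Dividing by (λ - 2) leaves λ^2 - 11λ + 18.
The quadratic factors as (λ - 2)·(λ - 9).
Eigenvalues: 2, 2, 9.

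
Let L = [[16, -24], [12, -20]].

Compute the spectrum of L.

-8, 4

det(L - λI) = (16 - λ)(-20 - λ) - (-24)·(12) = λ^2 + 4λ - 32.
This factors as (λ + 8)·(λ - 4) = 0.
Eigenvalues: -8, 4.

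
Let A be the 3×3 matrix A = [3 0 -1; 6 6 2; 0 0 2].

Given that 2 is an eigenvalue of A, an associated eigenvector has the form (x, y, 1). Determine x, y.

1, -2

We need (A - 2I)v = 0.
A - 2I = [[1, 0, -1], [6, 4, 2], [0, 0, 0]].
Row 1: (1)·x + (0)·y + (-1)·1 = 0
Row 2: (6)·x + (4)·y + (2)·1 = 0
Row 3: (0)·x + (0)·y + (0)·1 = 0
Solving gives x = 1, y = -2.
Check: A·(1, -2, 1) = (2, -4, 2) = 2·(1, -2, 1).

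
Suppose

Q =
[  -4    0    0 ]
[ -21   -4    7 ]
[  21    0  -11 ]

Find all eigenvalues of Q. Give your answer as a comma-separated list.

Compute the characteristic polynomial p(r) = det(rI - Q).
Expanding the 3×3 determinant: p(r) = r^3 + 19r^2 + 104r + 176.
Since p(-4) = 0, r = -4 is a root.
Dividing by (r + 4) leaves r^2 + 15r + 44.
The quadratic factors as (r + 11)·(r + 4).
Eigenvalues: -11, -4, -4.

-11, -4, -4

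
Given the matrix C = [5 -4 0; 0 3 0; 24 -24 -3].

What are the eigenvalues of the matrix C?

-3, 3, 5

Compute the characteristic polynomial p(λ) = det(λI - C).
Expanding along the first row, p(λ) = λ^3 - 5λ^2 - 9λ + 45.
Since p(-3) = 0, λ = -3 is a root.
Dividing by (λ + 3) leaves λ^2 - 8λ + 15.
The quadratic factors as (λ - 3)·(λ - 5).
Eigenvalues: -3, 3, 5.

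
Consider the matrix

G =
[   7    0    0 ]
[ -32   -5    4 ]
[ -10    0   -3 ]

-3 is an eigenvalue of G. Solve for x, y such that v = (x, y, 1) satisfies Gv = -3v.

0, 2

We need (G + 3I)v = 0.
G + 3I = [[10, 0, 0], [-32, -2, 4], [-10, 0, 0]].
Row 1: (10)·x + (0)·y + (0)·1 = 0
Row 2: (-32)·x + (-2)·y + (4)·1 = 0
Row 3: (-10)·x + (0)·y + (0)·1 = 0
Solving gives x = 0, y = 2.
Check: G·(0, 2, 1) = (0, -6, -3) = -3·(0, 2, 1).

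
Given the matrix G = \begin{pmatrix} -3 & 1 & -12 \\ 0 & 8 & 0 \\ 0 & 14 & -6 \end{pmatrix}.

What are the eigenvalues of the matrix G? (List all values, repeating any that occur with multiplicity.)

-6, -3, 8

Set up det(λI - G) = 0.
Expanding the 3×3 determinant: p(λ) = λ^3 + λ^2 - 54λ - 144.
Try λ = -6: p(-6) = 0, so -6 is a root.
Dividing by (λ + 6) leaves λ^2 - 5λ - 24.
The quadratic factors as (λ + 3)·(λ - 8).
Eigenvalues: -6, -3, 8.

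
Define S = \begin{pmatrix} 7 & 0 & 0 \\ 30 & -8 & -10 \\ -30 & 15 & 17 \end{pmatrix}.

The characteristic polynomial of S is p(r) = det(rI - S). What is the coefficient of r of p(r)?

77

p(r) = r^3 - 16r^2 + 77r - 98.
The coefficient of r is 77.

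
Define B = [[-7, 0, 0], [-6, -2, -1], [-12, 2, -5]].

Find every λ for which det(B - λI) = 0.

-7, -4, -3

Compute the characteristic polynomial p(t) = det(tI - B).
Expanding along the first row, p(t) = t^3 + 14t^2 + 61t + 84.
Try t = -3: p(-3) = 0, so -3 is a root.
Dividing by (t + 3) leaves t^2 + 11t + 28.
The quadratic factors as (t + 7)·(t + 4).
Eigenvalues: -7, -4, -3.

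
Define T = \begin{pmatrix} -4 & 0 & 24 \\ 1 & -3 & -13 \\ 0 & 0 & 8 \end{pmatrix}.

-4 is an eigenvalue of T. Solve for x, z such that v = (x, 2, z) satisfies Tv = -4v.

-2, 0

We need (T + 4I)v = 0.
T + 4I = [[0, 0, 24], [1, 1, -13], [0, 0, 12]].
Row 1: (0)·x + (0)·2 + (24)·z = 0
Row 2: (1)·x + (1)·2 + (-13)·z = 0
Row 3: (0)·x + (0)·2 + (12)·z = 0
Solving gives x = -2, z = 0.
Check: T·(-2, 2, 0) = (8, -8, 0) = -4·(-2, 2, 0).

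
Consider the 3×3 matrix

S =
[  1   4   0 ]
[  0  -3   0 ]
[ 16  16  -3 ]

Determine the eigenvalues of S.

Compute the characteristic polynomial p(λ) = det(λI - S).
Expanding along the first row, p(λ) = λ^3 + 5λ^2 + 3λ - 9.
Rational-root test: λ = -3 gives p(-3) = 0.
Dividing by (λ + 3) leaves λ^2 + 2λ - 3.
The quadratic factors as (λ + 3)·(λ - 1).
Eigenvalues: -3, -3, 1.

-3, -3, 1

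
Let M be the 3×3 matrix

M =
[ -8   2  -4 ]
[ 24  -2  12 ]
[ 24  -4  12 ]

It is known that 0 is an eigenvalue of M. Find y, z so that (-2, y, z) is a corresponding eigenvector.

We need (M)v = 0.
M = [[-8, 2, -4], [24, -2, 12], [24, -4, 12]].
Row 1: (-8)·-2 + (2)·y + (-4)·z = 0
Row 2: (24)·-2 + (-2)·y + (12)·z = 0
Row 3: (24)·-2 + (-4)·y + (12)·z = 0
Solving gives y = 0, z = 4.
Check: M·(-2, 0, 4) = (0, 0, 0) = 0·(-2, 0, 4).

0, 4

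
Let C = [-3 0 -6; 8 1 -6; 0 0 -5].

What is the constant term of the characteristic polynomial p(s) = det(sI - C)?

-15

p(0) = det(0·I − C) = det(−C) = (−1)^3·det(C).
det(C) = 15, so p(0) = -15.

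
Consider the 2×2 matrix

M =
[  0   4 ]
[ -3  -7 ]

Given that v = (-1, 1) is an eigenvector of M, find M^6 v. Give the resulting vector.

(-4096, 4096)

First find the eigenvalue: Mv = (4, -4) = -4·(-1, 1), so λ = -4.
Then M^6 v = λ^6·v = (-4)^6·(-1, 1) = 4096·(-1, 1) = (-4096, 4096).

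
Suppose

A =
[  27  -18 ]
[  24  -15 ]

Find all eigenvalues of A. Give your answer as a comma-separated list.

3, 9

det(A - λI) = (27 - λ)(-15 - λ) - (-18)·(24) = λ^2 - 12λ + 27.
This factors as (λ - 3)·(λ - 9) = 0.
Eigenvalues: 3, 9.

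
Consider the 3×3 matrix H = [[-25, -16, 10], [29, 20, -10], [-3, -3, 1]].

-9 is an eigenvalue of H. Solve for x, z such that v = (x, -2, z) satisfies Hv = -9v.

2, 0

We need (H + 9I)v = 0.
H + 9I = [[-16, -16, 10], [29, 29, -10], [-3, -3, 10]].
Row 1: (-16)·x + (-16)·-2 + (10)·z = 0
Row 2: (29)·x + (29)·-2 + (-10)·z = 0
Row 3: (-3)·x + (-3)·-2 + (10)·z = 0
Solving gives x = 2, z = 0.
Check: H·(2, -2, 0) = (-18, 18, 0) = -9·(2, -2, 0).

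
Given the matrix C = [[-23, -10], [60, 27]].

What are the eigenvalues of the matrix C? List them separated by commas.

-3, 7

det(C - λI) = (-23 - λ)(27 - λ) - (-10)·(60) = λ^2 - 4λ - 21.
This factors as (λ + 3)·(λ - 7) = 0.
Eigenvalues: -3, 7.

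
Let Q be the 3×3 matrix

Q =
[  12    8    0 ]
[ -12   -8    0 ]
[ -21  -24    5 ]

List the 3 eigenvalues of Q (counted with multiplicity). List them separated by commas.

0, 4, 5

Compute the characteristic polynomial p(λ) = det(λI - Q).
Expanding along the first row, p(λ) = λ^3 - 9λ^2 + 20λ.
Rational-root test: λ = 0 gives p(0) = 0.
Factor out λ: p(λ) = λ·(λ^2 - 9λ + 20).
The quadratic factors as (λ - 4)·(λ - 5).
Eigenvalues: 0, 4, 5.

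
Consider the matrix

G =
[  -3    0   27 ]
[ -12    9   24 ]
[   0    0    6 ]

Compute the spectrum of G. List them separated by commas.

The characteristic polynomial is p(s) = det(sI - G).
Expanding the 3×3 determinant: p(s) = s^3 - 12s^2 + 9s + 162.
Try s = 9: p(9) = 0, so 9 is a root.
Dividing by (s - 9) leaves s^2 - 3s - 18.
The quadratic factors as (s + 3)·(s - 6).
Eigenvalues: -3, 6, 9.

-3, 6, 9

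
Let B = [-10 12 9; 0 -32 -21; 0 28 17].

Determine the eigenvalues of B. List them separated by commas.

Set up det(rI - B) = 0.
Expanding along the first row, p(r) = r^3 + 25r^2 + 194r + 440.
Try r = -10: p(-10) = 0, so -10 is a root.
Factor out (r + 10): p(r) = (r + 10)·(r^2 + 15r + 44).
The quadratic factors as (r + 11)·(r + 4).
Eigenvalues: -11, -10, -4.

-11, -10, -4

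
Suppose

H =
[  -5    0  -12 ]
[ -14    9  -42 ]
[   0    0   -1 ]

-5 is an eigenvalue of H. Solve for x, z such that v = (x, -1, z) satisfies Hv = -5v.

We need (H + 5I)v = 0.
H + 5I = [[0, 0, -12], [-14, 14, -42], [0, 0, 4]].
Row 1: (0)·x + (0)·-1 + (-12)·z = 0
Row 2: (-14)·x + (14)·-1 + (-42)·z = 0
Row 3: (0)·x + (0)·-1 + (4)·z = 0
Solving gives x = -1, z = 0.
Check: H·(-1, -1, 0) = (5, 5, 0) = -5·(-1, -1, 0).

-1, 0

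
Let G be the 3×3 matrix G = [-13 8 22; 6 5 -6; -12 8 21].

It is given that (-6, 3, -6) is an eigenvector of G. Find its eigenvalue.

5

Compute Gv: G·(-6, 3, -6) = (-30, 15, -30).
Since Gv = λv, compare component 1: -30 = λ·-6, so λ = 5.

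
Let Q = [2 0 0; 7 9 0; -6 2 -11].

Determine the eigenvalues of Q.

Q is lower triangular, so its eigenvalues are the diagonal entries.
Diagonal: 2, 9, -11.

-11, 2, 9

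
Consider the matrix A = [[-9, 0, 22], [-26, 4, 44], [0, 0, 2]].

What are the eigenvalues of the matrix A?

-9, 2, 4

Compute the characteristic polynomial p(r) = det(rI - A).
Expanding along the first row, p(r) = r^3 + 3r^2 - 46r + 72.
Try r = -9: p(-9) = 0, so -9 is a root.
Factor out (r + 9): p(r) = (r + 9)·(r^2 - 6r + 8).
The quadratic factors as (r - 2)·(r - 4).
Eigenvalues: -9, 2, 4.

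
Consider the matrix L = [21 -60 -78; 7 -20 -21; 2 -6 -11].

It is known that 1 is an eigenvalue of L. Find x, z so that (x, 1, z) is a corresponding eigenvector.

3, 0

We need (L - 1I)v = 0.
L - 1I = [[20, -60, -78], [7, -21, -21], [2, -6, -12]].
Row 1: (20)·x + (-60)·1 + (-78)·z = 0
Row 2: (7)·x + (-21)·1 + (-21)·z = 0
Row 3: (2)·x + (-6)·1 + (-12)·z = 0
Solving gives x = 3, z = 0.
Check: L·(3, 1, 0) = (3, 1, 0) = 1·(3, 1, 0).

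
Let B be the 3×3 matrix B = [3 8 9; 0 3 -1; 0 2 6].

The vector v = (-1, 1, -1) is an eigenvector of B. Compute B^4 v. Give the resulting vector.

First find the eigenvalue: Bv = (-4, 4, -4) = 4·(-1, 1, -1), so λ = 4.
Then B^4 v = λ^4·v = 4^4·(-1, 1, -1) = 256·(-1, 1, -1) = (-256, 256, -256).

(-256, 256, -256)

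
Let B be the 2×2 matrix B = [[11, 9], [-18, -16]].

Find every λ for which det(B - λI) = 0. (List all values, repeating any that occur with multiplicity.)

-7, 2

det(B - λI) = (11 - λ)(-16 - λ) - (9)·(-18) = λ^2 + 5λ - 14.
This factors as (λ + 7)·(λ - 2) = 0.
Eigenvalues: -7, 2.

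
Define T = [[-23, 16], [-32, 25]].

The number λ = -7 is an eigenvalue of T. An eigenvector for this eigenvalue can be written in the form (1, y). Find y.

We need (T + 7I)v = 0.
T + 7I = [[-16, 16], [-32, 32]].
Row 1: (-16)·1 + (16)·y = 0
Row 2: (-32)·1 + (32)·y = 0
Solving gives y = 1.
Check: T·(1, 1) = (-7, -7) = -7·(1, 1).

1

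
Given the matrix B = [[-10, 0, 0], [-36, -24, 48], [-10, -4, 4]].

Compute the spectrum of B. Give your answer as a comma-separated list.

Compute the characteristic polynomial p(μ) = det(μI - B).
Expanding along the first row, p(μ) = μ^3 + 30μ^2 + 296μ + 960.
Since p(-10) = 0, μ = -10 is a root.
Factor out (μ + 10): p(μ) = (μ + 10)·(μ^2 + 20μ + 96).
The quadratic factors as (μ + 12)·(μ + 8).
Eigenvalues: -12, -10, -8.

-12, -10, -8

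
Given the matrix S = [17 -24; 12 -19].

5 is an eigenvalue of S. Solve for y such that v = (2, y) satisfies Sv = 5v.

1

We need (S - 5I)v = 0.
S - 5I = [[12, -24], [12, -24]].
Row 1: (12)·2 + (-24)·y = 0
Row 2: (12)·2 + (-24)·y = 0
Solving gives y = 1.
Check: S·(2, 1) = (10, 5) = 5·(2, 1).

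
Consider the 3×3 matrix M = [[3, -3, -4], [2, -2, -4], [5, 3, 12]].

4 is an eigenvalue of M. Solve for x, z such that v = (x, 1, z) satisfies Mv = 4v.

We need (M - 4I)v = 0.
M - 4I = [[-1, -3, -4], [2, -6, -4], [5, 3, 8]].
Row 1: (-1)·x + (-3)·1 + (-4)·z = 0
Row 2: (2)·x + (-6)·1 + (-4)·z = 0
Row 3: (5)·x + (3)·1 + (8)·z = 0
Solving gives x = 1, z = -1.
Check: M·(1, 1, -1) = (4, 4, -4) = 4·(1, 1, -1).

1, -1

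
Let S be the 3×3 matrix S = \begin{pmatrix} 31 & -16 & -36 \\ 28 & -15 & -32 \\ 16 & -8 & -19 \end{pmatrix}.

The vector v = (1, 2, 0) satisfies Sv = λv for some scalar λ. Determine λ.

-1

Compute Sv: S·(1, 2, 0) = (-1, -2, 0).
Since Sv = λv, compare component 1: -1 = λ·1, so λ = -1.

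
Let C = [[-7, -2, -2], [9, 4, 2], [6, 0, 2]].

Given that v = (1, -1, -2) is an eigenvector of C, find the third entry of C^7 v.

First find the eigenvalue: Cv = (-1, 1, 2) = -1·(1, -1, -2), so λ = -1.
Then C^7 v = λ^7·v = (-1)^7·(1, -1, -2) = -1·(1, -1, -2) = (-1, 1, 2).

2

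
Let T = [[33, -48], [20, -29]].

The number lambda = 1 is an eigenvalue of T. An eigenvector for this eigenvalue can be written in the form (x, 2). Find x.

3

We need (T - 1I)v = 0.
T - 1I = [[32, -48], [20, -30]].
Row 1: (32)·x + (-48)·2 = 0
Row 2: (20)·x + (-30)·2 = 0
Solving gives x = 3.
Check: T·(3, 2) = (3, 2) = 1·(3, 2).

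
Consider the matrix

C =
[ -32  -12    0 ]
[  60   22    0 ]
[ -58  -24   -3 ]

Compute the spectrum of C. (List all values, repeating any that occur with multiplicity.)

-8, -3, -2

Set up det(μI - C) = 0.
Cofactor expansion gives p(μ) = μ^3 + 13μ^2 + 46μ + 48.
Rational-root test: μ = -8 gives p(-8) = 0.
Dividing by (μ + 8) leaves μ^2 + 5μ + 6.
The quadratic factors as (μ + 3)·(μ + 2).
Eigenvalues: -8, -3, -2.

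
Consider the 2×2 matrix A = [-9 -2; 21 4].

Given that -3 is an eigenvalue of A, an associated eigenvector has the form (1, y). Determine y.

-3

We need (A + 3I)v = 0.
A + 3I = [[-6, -2], [21, 7]].
Row 1: (-6)·1 + (-2)·y = 0
Row 2: (21)·1 + (7)·y = 0
Solving gives y = -3.
Check: A·(1, -3) = (-3, 9) = -3·(1, -3).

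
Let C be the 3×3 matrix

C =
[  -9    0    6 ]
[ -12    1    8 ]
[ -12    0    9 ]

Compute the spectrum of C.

The characteristic polynomial is p(s) = det(sI - C).
Cofactor expansion gives p(s) = s^3 - s^2 - 9s + 9.
Since p(-3) = 0, s = -3 is a root.
Dividing by (s + 3) leaves s^2 - 4s + 3.
The quadratic factors as (s - 1)·(s - 3).
Eigenvalues: -3, 1, 3.

-3, 1, 3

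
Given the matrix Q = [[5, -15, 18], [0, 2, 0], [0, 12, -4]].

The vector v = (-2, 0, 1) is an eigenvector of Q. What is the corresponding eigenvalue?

Compute Qv: Q·(-2, 0, 1) = (8, 0, -4).
Since Qv = λv, compare component 1: 8 = λ·-2, so λ = -4.

-4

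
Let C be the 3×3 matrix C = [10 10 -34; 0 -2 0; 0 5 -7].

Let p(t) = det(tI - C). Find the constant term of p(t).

-140

p(t) = t^3 - t^2 - 76t - 140.
The constant term is -140.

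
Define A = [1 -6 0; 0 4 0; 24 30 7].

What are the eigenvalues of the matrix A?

1, 4, 7

Set up det(sI - A) = 0.
Cofactor expansion gives p(s) = s^3 - 12s^2 + 39s - 28.
Since p(7) = 0, s = 7 is a root.
Factor out (s - 7): p(s) = (s - 7)·(s^2 - 5s + 4).
The quadratic factors as (s - 1)·(s - 4).
Eigenvalues: 1, 4, 7.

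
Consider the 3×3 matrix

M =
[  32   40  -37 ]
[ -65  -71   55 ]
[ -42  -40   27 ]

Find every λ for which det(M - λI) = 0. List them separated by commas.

The characteristic polynomial is p(λ) = det(λI - M).
Expanding along the first row, p(λ) = λ^3 + 12λ^2 - 79λ - 990.
Since p(9) = 0, λ = 9 is a root.
Factor out (λ - 9): p(λ) = (λ - 9)·(λ^2 + 21λ + 110).
The quadratic factors as (λ + 11)·(λ + 10).
Eigenvalues: -11, -10, 9.

-11, -10, 9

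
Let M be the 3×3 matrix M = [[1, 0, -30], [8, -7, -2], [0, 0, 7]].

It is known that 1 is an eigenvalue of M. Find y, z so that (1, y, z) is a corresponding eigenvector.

1, 0

We need (M - 1I)v = 0.
M - 1I = [[0, 0, -30], [8, -8, -2], [0, 0, 6]].
Row 1: (0)·1 + (0)·y + (-30)·z = 0
Row 2: (8)·1 + (-8)·y + (-2)·z = 0
Row 3: (0)·1 + (0)·y + (6)·z = 0
Solving gives y = 1, z = 0.
Check: M·(1, 1, 0) = (1, 1, 0) = 1·(1, 1, 0).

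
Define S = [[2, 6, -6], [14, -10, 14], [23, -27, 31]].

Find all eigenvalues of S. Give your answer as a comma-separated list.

The characteristic polynomial is p(μ) = det(μI - S).
Expanding the 3×3 determinant: p(μ) = μ^3 - 23μ^2 + 164μ - 352.
Since p(8) = 0, μ = 8 is a root.
Factor out (μ - 8): p(μ) = (μ - 8)·(μ^2 - 15μ + 44).
The quadratic factors as (μ - 4)·(μ - 11).
Eigenvalues: 4, 8, 11.

4, 8, 11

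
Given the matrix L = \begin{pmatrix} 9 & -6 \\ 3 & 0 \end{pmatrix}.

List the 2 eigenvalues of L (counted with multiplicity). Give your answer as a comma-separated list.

3, 6

det(L - λI) = (9 - λ)(0 - λ) - (-6)·(3) = λ^2 - 9λ + 18.
This factors as (λ - 3)·(λ - 6) = 0.
Eigenvalues: 3, 6.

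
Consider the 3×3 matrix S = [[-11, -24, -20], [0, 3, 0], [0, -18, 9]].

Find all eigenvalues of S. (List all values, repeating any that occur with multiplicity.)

Compute the characteristic polynomial p(μ) = det(μI - S).
Expanding the 3×3 determinant: p(μ) = μ^3 - μ^2 - 105μ + 297.
Rational-root test: μ = 3 gives p(3) = 0.
Dividing by (μ - 3) leaves μ^2 + 2μ - 99.
The quadratic factors as (μ + 11)·(μ - 9).
Eigenvalues: -11, 3, 9.

-11, 3, 9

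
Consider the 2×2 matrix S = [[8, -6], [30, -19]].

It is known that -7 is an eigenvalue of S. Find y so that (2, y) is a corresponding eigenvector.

5

We need (S + 7I)v = 0.
S + 7I = [[15, -6], [30, -12]].
Row 1: (15)·2 + (-6)·y = 0
Row 2: (30)·2 + (-12)·y = 0
Solving gives y = 5.
Check: S·(2, 5) = (-14, -35) = -7·(2, 5).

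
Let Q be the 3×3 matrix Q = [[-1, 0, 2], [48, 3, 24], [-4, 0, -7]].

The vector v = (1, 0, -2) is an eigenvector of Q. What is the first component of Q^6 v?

First find the eigenvalue: Qv = (-5, 0, 10) = -5·(1, 0, -2), so λ = -5.
Then Q^6 v = λ^6·v = (-5)^6·(1, 0, -2) = 15625·(1, 0, -2) = (15625, 0, -31250).

15625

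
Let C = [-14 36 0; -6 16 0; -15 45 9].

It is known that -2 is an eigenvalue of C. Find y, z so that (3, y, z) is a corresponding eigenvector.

1, 0

We need (C + 2I)v = 0.
C + 2I = [[-12, 36, 0], [-6, 18, 0], [-15, 45, 11]].
Row 1: (-12)·3 + (36)·y + (0)·z = 0
Row 2: (-6)·3 + (18)·y + (0)·z = 0
Row 3: (-15)·3 + (45)·y + (11)·z = 0
Solving gives y = 1, z = 0.
Check: C·(3, 1, 0) = (-6, -2, 0) = -2·(3, 1, 0).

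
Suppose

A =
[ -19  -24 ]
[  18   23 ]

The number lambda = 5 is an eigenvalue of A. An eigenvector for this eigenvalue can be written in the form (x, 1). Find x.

-1

We need (A - 5I)v = 0.
A - 5I = [[-24, -24], [18, 18]].
Row 1: (-24)·x + (-24)·1 = 0
Row 2: (18)·x + (18)·1 = 0
Solving gives x = -1.
Check: A·(-1, 1) = (-5, 5) = 5·(-1, 1).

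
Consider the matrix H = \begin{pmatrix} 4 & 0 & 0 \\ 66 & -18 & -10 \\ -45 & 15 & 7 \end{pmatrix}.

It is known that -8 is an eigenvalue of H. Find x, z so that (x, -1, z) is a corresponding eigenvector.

0, 1

We need (H + 8I)v = 0.
H + 8I = [[12, 0, 0], [66, -10, -10], [-45, 15, 15]].
Row 1: (12)·x + (0)·-1 + (0)·z = 0
Row 2: (66)·x + (-10)·-1 + (-10)·z = 0
Row 3: (-45)·x + (15)·-1 + (15)·z = 0
Solving gives x = 0, z = 1.
Check: H·(0, -1, 1) = (0, 8, -8) = -8·(0, -1, 1).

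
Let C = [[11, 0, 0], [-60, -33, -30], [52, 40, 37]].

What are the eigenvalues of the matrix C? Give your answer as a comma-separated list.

-3, 7, 11

Set up det(μI - C) = 0.
Expanding the 3×3 determinant: p(μ) = μ^3 - 15μ^2 + 23μ + 231.
Try μ = 7: p(7) = 0, so 7 is a root.
Factor out (μ - 7): p(μ) = (μ - 7)·(μ^2 - 8μ - 33).
The quadratic factors as (μ + 3)·(μ - 11).
Eigenvalues: -3, 7, 11.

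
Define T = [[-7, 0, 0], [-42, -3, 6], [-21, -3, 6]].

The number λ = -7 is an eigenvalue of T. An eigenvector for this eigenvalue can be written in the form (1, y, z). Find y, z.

We need (T + 7I)v = 0.
T + 7I = [[0, 0, 0], [-42, 4, 6], [-21, -3, 13]].
Row 1: (0)·1 + (0)·y + (0)·z = 0
Row 2: (-42)·1 + (4)·y + (6)·z = 0
Row 3: (-21)·1 + (-3)·y + (13)·z = 0
Solving gives y = 6, z = 3.
Check: T·(1, 6, 3) = (-7, -42, -21) = -7·(1, 6, 3).

6, 3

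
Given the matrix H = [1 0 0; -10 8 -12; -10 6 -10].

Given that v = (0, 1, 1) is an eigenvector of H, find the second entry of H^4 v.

256

First find the eigenvalue: Hv = (0, -4, -4) = -4·(0, 1, 1), so λ = -4.
Then H^4 v = λ^4·v = (-4)^4·(0, 1, 1) = 256·(0, 1, 1) = (0, 256, 256).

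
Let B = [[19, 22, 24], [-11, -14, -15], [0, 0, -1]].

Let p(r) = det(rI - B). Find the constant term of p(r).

p(r) = r^3 - 4r^2 - 29r - 24.
The constant term is -24.

-24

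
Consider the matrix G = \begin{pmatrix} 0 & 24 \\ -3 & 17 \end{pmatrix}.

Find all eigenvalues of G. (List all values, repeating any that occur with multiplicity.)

8, 9

det(G - tI) = (0 - t)(17 - t) - (24)·(-3) = t^2 - 17t + 72.
This factors as (t - 8)·(t - 9) = 0.
Eigenvalues: 8, 9.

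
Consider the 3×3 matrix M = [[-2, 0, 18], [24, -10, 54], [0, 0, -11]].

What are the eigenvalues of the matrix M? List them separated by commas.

The characteristic polynomial is p(t) = det(tI - M).
Cofactor expansion gives p(t) = t^3 + 23t^2 + 152t + 220.
Since p(-2) = 0, t = -2 is a root.
Factor out (t + 2): p(t) = (t + 2)·(t^2 + 21t + 110).
The quadratic factors as (t + 11)·(t + 10).
Eigenvalues: -11, -10, -2.

-11, -10, -2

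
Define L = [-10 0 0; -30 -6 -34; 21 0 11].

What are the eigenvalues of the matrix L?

-10, -6, 11

Compute the characteristic polynomial p(s) = det(sI - L).
Expanding along the first row, p(s) = s^3 + 5s^2 - 116s - 660.
Since p(-6) = 0, s = -6 is a root.
Dividing by (s + 6) leaves s^2 - s - 110.
The quadratic factors as (s + 10)·(s - 11).
Eigenvalues: -10, -6, 11.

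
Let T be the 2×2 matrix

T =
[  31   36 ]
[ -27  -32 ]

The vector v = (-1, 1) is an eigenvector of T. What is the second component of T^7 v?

First find the eigenvalue: Tv = (5, -5) = -5·(-1, 1), so λ = -5.
Then T^7 v = λ^7·v = (-5)^7·(-1, 1) = -78125·(-1, 1) = (78125, -78125).

-78125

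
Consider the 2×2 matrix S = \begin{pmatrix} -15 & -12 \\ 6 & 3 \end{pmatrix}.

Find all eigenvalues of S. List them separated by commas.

det(S - μI) = (-15 - μ)(3 - μ) - (-12)·(6) = μ^2 + 12μ + 27.
This factors as (μ + 9)·(μ + 3) = 0.
Eigenvalues: -9, -3.

-9, -3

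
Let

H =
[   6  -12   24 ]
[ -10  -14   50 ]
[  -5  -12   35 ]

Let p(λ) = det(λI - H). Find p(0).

-660

p(0) = det(0·I − H) = det(−H) = (−1)^3·det(H).
det(H) = 660, so p(0) = -660.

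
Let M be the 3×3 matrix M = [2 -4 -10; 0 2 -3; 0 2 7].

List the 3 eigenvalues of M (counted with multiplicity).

The characteristic polynomial is p(lambda) = det(lambda·I - M).
Expanding the 3×3 determinant: p(lambda) = lambda^3 - 11·lambda^2 + 38·lambda - 40.
Rational-root test: lambda = 4 gives p(4) = 0.
Dividing by (lambda - 4) leaves lambda^2 - 7·lambda + 10.
The quadratic factors as (lambda - 2)·(lambda - 5).
Eigenvalues: 2, 4, 5.

2, 4, 5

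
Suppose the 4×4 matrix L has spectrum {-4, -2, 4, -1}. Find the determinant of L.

-32

det(L) is the product of the eigenvalues: (-4) · (-2) · (4) · (-1) = -32.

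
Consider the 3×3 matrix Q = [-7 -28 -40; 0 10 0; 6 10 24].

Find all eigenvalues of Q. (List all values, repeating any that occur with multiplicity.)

8, 9, 10

Compute the characteristic polynomial p(μ) = det(μI - Q).
Expanding the 3×3 determinant: p(μ) = μ^3 - 27μ^2 + 242μ - 720.
Rational-root test: μ = 10 gives p(10) = 0.
Factor out (μ - 10): p(μ) = (μ - 10)·(μ^2 - 17μ + 72).
The quadratic factors as (μ - 8)·(μ - 9).
Eigenvalues: 8, 9, 10.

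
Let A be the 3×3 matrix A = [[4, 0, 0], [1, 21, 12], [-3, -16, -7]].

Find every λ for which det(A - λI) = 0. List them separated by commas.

The characteristic polynomial is p(μ) = det(μI - A).
Cofactor expansion gives p(μ) = μ^3 - 18μ^2 + 101μ - 180.
Since p(4) = 0, μ = 4 is a root.
Factor out (μ - 4): p(μ) = (μ - 4)·(μ^2 - 14μ + 45).
The quadratic factors as (μ - 5)·(μ - 9).
Eigenvalues: 4, 5, 9.

4, 5, 9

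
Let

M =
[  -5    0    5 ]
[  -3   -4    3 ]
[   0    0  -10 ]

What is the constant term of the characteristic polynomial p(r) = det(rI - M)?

p(0) = det(0·I − M) = det(−M) = (−1)^3·det(M).
det(M) = -200, so p(0) = 200.

200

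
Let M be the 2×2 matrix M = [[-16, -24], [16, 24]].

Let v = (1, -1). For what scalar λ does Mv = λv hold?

8

Compute Mv: M·(1, -1) = (8, -8).
Since Mv = λv, compare component 1: 8 = λ·1, so λ = 8.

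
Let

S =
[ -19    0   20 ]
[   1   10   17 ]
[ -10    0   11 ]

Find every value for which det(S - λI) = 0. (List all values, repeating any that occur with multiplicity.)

-9, 1, 10

Set up det(sI - S) = 0.
Expanding along the first row, p(s) = s^3 - 2s^2 - 89s + 90.
Since p(1) = 0, s = 1 is a root.
Dividing by (s - 1) leaves s^2 - s - 90.
The quadratic factors as (s + 9)·(s - 10).
Eigenvalues: -9, 1, 10.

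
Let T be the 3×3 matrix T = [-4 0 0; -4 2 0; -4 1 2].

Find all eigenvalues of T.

T is lower triangular, so its eigenvalues are the diagonal entries.
Diagonal: -4, 2, 2.

-4, 2, 2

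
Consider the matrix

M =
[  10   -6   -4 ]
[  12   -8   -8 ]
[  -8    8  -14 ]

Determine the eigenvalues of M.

The characteristic polynomial is p(s) = det(sI - M).
Cofactor expansion gives p(s) = s^3 + 12s^2 - 4s - 240.
Try s = 4: p(4) = 0, so 4 is a root.
Dividing by (s - 4) leaves s^2 + 16s + 60.
The quadratic factors as (s + 10)·(s + 6).
Eigenvalues: -10, -6, 4.

-10, -6, 4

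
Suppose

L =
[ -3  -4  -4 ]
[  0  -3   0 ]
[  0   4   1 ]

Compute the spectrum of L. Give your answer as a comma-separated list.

-3, -3, 1

Set up det(μI - L) = 0.
Cofactor expansion gives p(μ) = μ^3 + 5μ^2 + 3μ - 9.
Try μ = -3: p(-3) = 0, so -3 is a root.
Factor out (μ + 3): p(μ) = (μ + 3)·(μ^2 + 2μ - 3).
The quadratic factors as (μ + 3)·(μ - 1).
Eigenvalues: -3, -3, 1.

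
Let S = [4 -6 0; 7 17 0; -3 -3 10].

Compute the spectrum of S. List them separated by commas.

Set up det(λI - S) = 0.
Cofactor expansion gives p(λ) = λ^3 - 31λ^2 + 320λ - 1100.
Since p(10) = 0, λ = 10 is a root.
Factor out (λ - 10): p(λ) = (λ - 10)·(λ^2 - 21λ + 110).
The quadratic factors as (λ - 10)·(λ - 11).
Eigenvalues: 10, 10, 11.

10, 10, 11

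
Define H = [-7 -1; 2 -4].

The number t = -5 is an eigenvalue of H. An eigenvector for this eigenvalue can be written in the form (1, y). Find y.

We need (H + 5I)v = 0.
H + 5I = [[-2, -1], [2, 1]].
Row 1: (-2)·1 + (-1)·y = 0
Row 2: (2)·1 + (1)·y = 0
Solving gives y = -2.
Check: H·(1, -2) = (-5, 10) = -5·(1, -2).

-2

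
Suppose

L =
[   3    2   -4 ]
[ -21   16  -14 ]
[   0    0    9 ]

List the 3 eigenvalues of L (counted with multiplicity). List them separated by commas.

Compute the characteristic polynomial p(t) = det(tI - L).
Cofactor expansion gives p(t) = t^3 - 28t^2 + 261t - 810.
Since p(10) = 0, t = 10 is a root.
Dividing by (t - 10) leaves t^2 - 18t + 81.
The quadratic factor is (t - 9)^2.
Eigenvalues: 9, 9, 10.

9, 9, 10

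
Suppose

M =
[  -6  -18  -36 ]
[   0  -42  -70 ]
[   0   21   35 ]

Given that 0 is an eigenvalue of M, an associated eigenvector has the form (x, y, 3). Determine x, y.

We need (M)v = 0.
M = [[-6, -18, -36], [0, -42, -70], [0, 21, 35]].
Row 1: (-6)·x + (-18)·y + (-36)·3 = 0
Row 2: (0)·x + (-42)·y + (-70)·3 = 0
Row 3: (0)·x + (21)·y + (35)·3 = 0
Solving gives x = -3, y = -5.
Check: M·(-3, -5, 3) = (0, 0, 0) = 0·(-3, -5, 3).

-3, -5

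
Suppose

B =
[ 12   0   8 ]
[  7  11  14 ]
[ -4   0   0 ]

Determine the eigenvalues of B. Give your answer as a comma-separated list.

Set up det(sI - B) = 0.
Expanding the 3×3 determinant: p(s) = s^3 - 23s^2 + 164s - 352.
Rational-root test: s = 4 gives p(4) = 0.
Factor out (s - 4): p(s) = (s - 4)·(s^2 - 19s + 88).
The quadratic factors as (s - 8)·(s - 11).
Eigenvalues: 4, 8, 11.

4, 8, 11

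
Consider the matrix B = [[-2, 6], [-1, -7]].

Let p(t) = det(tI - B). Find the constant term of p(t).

20

p(t) = t^2 + 9t + 20.
The constant term is 20.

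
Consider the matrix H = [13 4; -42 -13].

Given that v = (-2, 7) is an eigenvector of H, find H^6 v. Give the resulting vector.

(-2, 7)

First find the eigenvalue: Hv = (2, -7) = -1·(-2, 7), so λ = -1.
Then H^6 v = λ^6·v = (-1)^6·(-2, 7) = 1·(-2, 7) = (-2, 7).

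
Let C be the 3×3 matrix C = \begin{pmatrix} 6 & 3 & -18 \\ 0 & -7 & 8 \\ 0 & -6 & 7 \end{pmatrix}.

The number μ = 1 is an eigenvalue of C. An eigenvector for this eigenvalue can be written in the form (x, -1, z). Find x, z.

We need (C - 1I)v = 0.
C - 1I = [[5, 3, -18], [0, -8, 8], [0, -6, 6]].
Row 1: (5)·x + (3)·-1 + (-18)·z = 0
Row 2: (0)·x + (-8)·-1 + (8)·z = 0
Row 3: (0)·x + (-6)·-1 + (6)·z = 0
Solving gives x = -3, z = -1.
Check: C·(-3, -1, -1) = (-3, -1, -1) = 1·(-3, -1, -1).

-3, -1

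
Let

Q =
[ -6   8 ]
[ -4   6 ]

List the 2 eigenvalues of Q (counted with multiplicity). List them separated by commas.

det(Q - sI) = (-6 - s)(6 - s) - (8)·(-4) = s^2 - 4.
This factors as (s + 2)·(s - 2) = 0.
Eigenvalues: -2, 2.

-2, 2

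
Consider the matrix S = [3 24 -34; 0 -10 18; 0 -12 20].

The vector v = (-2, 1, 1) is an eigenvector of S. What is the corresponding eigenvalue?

Compute Sv: S·(-2, 1, 1) = (-16, 8, 8).
Since Sv = λv, compare component 1: -16 = λ·-2, so λ = 8.

8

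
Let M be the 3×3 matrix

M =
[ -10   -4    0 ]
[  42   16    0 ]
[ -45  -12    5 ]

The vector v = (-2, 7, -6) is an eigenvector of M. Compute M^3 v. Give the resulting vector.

First find the eigenvalue: Mv = (-8, 28, -24) = 4·(-2, 7, -6), so λ = 4.
Then M^3 v = λ^3·v = 4^3·(-2, 7, -6) = 64·(-2, 7, -6) = (-128, 448, -384).

(-128, 448, -384)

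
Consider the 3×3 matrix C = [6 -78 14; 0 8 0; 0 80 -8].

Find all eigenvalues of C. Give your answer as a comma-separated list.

Compute the characteristic polynomial p(μ) = det(μI - C).
Cofactor expansion gives p(μ) = μ^3 - 6μ^2 - 64μ + 384.
Try μ = -8: p(-8) = 0, so -8 is a root.
Factor out (μ + 8): p(μ) = (μ + 8)·(μ^2 - 14μ + 48).
The quadratic factors as (μ - 6)·(μ - 8).
Eigenvalues: -8, 6, 8.

-8, 6, 8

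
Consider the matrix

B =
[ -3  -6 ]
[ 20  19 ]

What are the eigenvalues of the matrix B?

7, 9

det(B - sI) = (-3 - s)(19 - s) - (-6)·(20) = s^2 - 16s + 63.
This factors as (s - 7)·(s - 9) = 0.
Eigenvalues: 7, 9.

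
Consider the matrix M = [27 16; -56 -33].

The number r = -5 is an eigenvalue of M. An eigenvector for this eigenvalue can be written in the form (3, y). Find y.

We need (M + 5I)v = 0.
M + 5I = [[32, 16], [-56, -28]].
Row 1: (32)·3 + (16)·y = 0
Row 2: (-56)·3 + (-28)·y = 0
Solving gives y = -6.
Check: M·(3, -6) = (-15, 30) = -5·(3, -6).

-6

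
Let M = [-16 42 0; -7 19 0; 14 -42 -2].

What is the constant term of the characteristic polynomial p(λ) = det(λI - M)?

-20

p(0) = det(0·I − M) = det(−M) = (−1)^3·det(M).
det(M) = 20, so p(0) = -20.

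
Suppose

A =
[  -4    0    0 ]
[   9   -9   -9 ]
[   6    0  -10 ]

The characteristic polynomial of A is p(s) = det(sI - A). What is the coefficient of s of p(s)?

166

p(s) = s^3 + 23s^2 + 166s + 360.
The coefficient of s is 166.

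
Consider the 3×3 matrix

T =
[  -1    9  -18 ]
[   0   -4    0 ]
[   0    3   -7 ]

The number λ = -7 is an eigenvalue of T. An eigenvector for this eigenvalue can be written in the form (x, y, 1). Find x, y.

We need (T + 7I)v = 0.
T + 7I = [[6, 9, -18], [0, 3, 0], [0, 3, 0]].
Row 1: (6)·x + (9)·y + (-18)·1 = 0
Row 2: (0)·x + (3)·y + (0)·1 = 0
Row 3: (0)·x + (3)·y + (0)·1 = 0
Solving gives x = 3, y = 0.
Check: T·(3, 0, 1) = (-21, 0, -7) = -7·(3, 0, 1).

3, 0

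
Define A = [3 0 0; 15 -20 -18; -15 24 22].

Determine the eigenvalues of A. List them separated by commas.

The characteristic polynomial is p(μ) = det(μI - A).
Cofactor expansion gives p(μ) = μ^3 - 5μ^2 - 2μ + 24.
Try μ = 4: p(4) = 0, so 4 is a root.
Factor out (μ - 4): p(μ) = (μ - 4)·(μ^2 - μ - 6).
The quadratic factors as (μ + 2)·(μ - 3).
Eigenvalues: -2, 3, 4.

-2, 3, 4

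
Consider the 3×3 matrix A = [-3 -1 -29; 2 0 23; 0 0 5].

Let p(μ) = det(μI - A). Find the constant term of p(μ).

-10

p(μ) = μ^3 - 2μ^2 - 13μ - 10.
The constant term is -10.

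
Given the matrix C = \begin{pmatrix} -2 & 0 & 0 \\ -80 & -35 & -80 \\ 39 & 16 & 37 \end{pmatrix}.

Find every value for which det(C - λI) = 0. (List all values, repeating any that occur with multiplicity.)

-3, -2, 5

The characteristic polynomial is p(t) = det(tI - C).
Expanding along the first row, p(t) = t^3 - 19t - 30.
Try t = -2: p(-2) = 0, so -2 is a root.
Factor out (t + 2): p(t) = (t + 2)·(t^2 - 2t - 15).
The quadratic factors as (t + 3)·(t - 5).
Eigenvalues: -3, -2, 5.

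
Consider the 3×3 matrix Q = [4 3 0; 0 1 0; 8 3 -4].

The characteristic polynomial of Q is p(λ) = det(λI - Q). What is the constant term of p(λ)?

16

p(λ) = λ^3 - λ^2 - 16λ + 16.
The constant term is 16.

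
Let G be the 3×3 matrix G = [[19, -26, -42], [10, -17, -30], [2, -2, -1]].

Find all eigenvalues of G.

-7, 3, 5

Set up det(rI - G) = 0.
Cofactor expansion gives p(r) = r^3 - r^2 - 41r + 105.
Try r = 3: p(3) = 0, so 3 is a root.
Factor out (r - 3): p(r) = (r - 3)·(r^2 + 2r - 35).
The quadratic factors as (r + 7)·(r - 5).
Eigenvalues: -7, 3, 5.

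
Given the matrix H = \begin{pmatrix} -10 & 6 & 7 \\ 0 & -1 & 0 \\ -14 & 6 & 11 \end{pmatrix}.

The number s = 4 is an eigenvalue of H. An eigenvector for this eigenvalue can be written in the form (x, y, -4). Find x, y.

We need (H - 4I)v = 0.
H - 4I = [[-14, 6, 7], [0, -5, 0], [-14, 6, 7]].
Row 1: (-14)·x + (6)·y + (7)·-4 = 0
Row 2: (0)·x + (-5)·y + (0)·-4 = 0
Row 3: (-14)·x + (6)·y + (7)·-4 = 0
Solving gives x = -2, y = 0.
Check: H·(-2, 0, -4) = (-8, 0, -16) = 4·(-2, 0, -4).

-2, 0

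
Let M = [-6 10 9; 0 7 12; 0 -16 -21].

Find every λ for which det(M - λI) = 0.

-9, -6, -5

Compute the characteristic polynomial p(r) = det(rI - M).
Cofactor expansion gives p(r) = r^3 + 20r^2 + 129r + 270.
Rational-root test: r = -5 gives p(-5) = 0.
Factor out (r + 5): p(r) = (r + 5)·(r^2 + 15r + 54).
The quadratic factors as (r + 9)·(r + 6).
Eigenvalues: -9, -6, -5.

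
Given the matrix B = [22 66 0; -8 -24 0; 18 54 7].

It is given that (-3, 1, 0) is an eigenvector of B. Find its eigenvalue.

0

Compute Bv: B·(-3, 1, 0) = (0, 0, 0).
Since Bv = λv, compare component 1: 0 = λ·-3, so λ = 0.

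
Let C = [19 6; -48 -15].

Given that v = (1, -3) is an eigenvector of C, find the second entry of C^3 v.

First find the eigenvalue: Cv = (1, -3) = 1·(1, -3), so λ = 1.
Then C^3 v = λ^3·v = 1^3·(1, -3) = 1·(1, -3) = (1, -3).

-3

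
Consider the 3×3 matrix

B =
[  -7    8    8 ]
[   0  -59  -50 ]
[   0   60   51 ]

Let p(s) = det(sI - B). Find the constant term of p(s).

p(s) = s^3 + 15s^2 + 47s - 63.
The constant term is -63.

-63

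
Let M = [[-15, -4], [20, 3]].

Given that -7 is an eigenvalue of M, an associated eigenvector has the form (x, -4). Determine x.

2

We need (M + 7I)v = 0.
M + 7I = [[-8, -4], [20, 10]].
Row 1: (-8)·x + (-4)·-4 = 0
Row 2: (20)·x + (10)·-4 = 0
Solving gives x = 2.
Check: M·(2, -4) = (-14, 28) = -7·(2, -4).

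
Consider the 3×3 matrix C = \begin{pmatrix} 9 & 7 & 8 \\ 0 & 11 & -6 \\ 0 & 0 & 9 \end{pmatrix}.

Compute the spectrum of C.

C is upper triangular, so its eigenvalues are the diagonal entries.
Diagonal: 9, 11, 9.

9, 9, 11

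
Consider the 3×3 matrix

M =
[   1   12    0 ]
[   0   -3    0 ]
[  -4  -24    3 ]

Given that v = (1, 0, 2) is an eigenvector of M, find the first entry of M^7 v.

1

First find the eigenvalue: Mv = (1, 0, 2) = 1·(1, 0, 2), so λ = 1.
Then M^7 v = λ^7·v = 1^7·(1, 0, 2) = 1·(1, 0, 2) = (1, 0, 2).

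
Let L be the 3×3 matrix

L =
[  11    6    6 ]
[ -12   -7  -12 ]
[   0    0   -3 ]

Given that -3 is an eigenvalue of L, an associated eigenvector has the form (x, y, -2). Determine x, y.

We need (L + 3I)v = 0.
L + 3I = [[14, 6, 6], [-12, -4, -12], [0, 0, 0]].
Row 1: (14)·x + (6)·y + (6)·-2 = 0
Row 2: (-12)·x + (-4)·y + (-12)·-2 = 0
Row 3: (0)·x + (0)·y + (0)·-2 = 0
Solving gives x = 6, y = -12.
Check: L·(6, -12, -2) = (-18, 36, 6) = -3·(6, -12, -2).

6, -12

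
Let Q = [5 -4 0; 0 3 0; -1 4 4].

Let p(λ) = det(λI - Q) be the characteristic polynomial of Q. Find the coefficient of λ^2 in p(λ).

The coefficient of λ^2 of det(λI - Q) is −trace(Q).
trace(Q) = (5) + (3) + (4) = 12, so the coefficient is -12.

-12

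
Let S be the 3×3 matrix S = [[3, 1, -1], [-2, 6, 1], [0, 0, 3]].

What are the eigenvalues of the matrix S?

3, 4, 5

The characteristic polynomial is p(λ) = det(λI - S).
Expanding the 3×3 determinant: p(λ) = λ^3 - 12λ^2 + 47λ - 60.
Since p(3) = 0, λ = 3 is a root.
Dividing by (λ - 3) leaves λ^2 - 9λ + 20.
The quadratic factors as (λ - 4)·(λ - 5).
Eigenvalues: 3, 4, 5.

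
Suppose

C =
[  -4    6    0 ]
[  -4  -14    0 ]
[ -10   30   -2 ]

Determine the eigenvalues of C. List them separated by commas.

Set up det(sI - C) = 0.
Expanding the 3×3 determinant: p(s) = s^3 + 20s^2 + 116s + 160.
Rational-root test: s = -2 gives p(-2) = 0.
Factor out (s + 2): p(s) = (s + 2)·(s^2 + 18s + 80).
The quadratic factors as (s + 10)·(s + 8).
Eigenvalues: -10, -8, -2.

-10, -8, -2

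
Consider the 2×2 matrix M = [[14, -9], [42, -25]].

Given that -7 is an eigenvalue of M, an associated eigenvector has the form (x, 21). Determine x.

We need (M + 7I)v = 0.
M + 7I = [[21, -9], [42, -18]].
Row 1: (21)·x + (-9)·21 = 0
Row 2: (42)·x + (-18)·21 = 0
Solving gives x = 9.
Check: M·(9, 21) = (-63, -147) = -7·(9, 21).

9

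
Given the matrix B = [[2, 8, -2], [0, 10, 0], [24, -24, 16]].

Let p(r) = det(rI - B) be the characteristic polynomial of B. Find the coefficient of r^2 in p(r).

-28

The coefficient of r^2 of det(rI - B) is −trace(B).
trace(B) = (2) + (10) + (16) = 28, so the coefficient is -28.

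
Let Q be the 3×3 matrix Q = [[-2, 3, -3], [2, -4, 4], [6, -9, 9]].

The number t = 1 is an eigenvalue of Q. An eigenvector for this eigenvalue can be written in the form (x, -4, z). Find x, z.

2, -6

We need (Q - 1I)v = 0.
Q - 1I = [[-3, 3, -3], [2, -5, 4], [6, -9, 8]].
Row 1: (-3)·x + (3)·-4 + (-3)·z = 0
Row 2: (2)·x + (-5)·-4 + (4)·z = 0
Row 3: (6)·x + (-9)·-4 + (8)·z = 0
Solving gives x = 2, z = -6.
Check: Q·(2, -4, -6) = (2, -4, -6) = 1·(2, -4, -6).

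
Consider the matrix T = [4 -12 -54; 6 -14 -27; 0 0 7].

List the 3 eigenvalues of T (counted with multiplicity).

-8, -2, 7

Set up det(lambda·I - T) = 0.
Expanding the 3×3 determinant: p(lambda) = lambda^3 + 3·lambda^2 - 54·lambda - 112.
Since p(-8) = 0, lambda = -8 is a root.
Factor out (lambda + 8): p(lambda) = (lambda + 8)·(lambda^2 - 5·lambda - 14).
The quadratic factors as (lambda + 2)·(lambda - 7).
Eigenvalues: -8, -2, 7.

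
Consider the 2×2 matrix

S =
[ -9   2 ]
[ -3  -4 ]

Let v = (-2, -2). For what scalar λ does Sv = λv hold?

Compute Sv: S·(-2, -2) = (14, 14).
Since Sv = λv, compare component 1: 14 = λ·-2, so λ = -7.

-7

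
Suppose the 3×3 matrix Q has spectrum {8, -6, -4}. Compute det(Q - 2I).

288

If Q has eigenvalues 8, -6, -4, then Q - 2I has eigenvalues 6, -8, -6.
det(Q - 2I) = (6) · (-8) · (-6) = 288.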